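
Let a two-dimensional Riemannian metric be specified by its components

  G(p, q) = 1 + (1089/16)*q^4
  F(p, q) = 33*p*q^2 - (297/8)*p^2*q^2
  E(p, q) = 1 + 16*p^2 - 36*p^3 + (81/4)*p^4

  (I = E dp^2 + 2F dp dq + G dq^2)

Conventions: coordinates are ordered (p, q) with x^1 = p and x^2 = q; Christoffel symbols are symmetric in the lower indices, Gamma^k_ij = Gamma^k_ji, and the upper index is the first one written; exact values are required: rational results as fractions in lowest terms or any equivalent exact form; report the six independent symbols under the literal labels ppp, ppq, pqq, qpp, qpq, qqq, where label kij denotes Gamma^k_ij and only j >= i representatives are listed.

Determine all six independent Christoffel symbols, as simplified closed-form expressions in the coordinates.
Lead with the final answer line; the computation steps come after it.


Answer: Gamma_ppp = (648*p^3 - 864*p^2 + 256*p)/(324*p^4 - 576*p^3 + 256*p^2 + 1089*q^4 + 16), Gamma_ppq = 0, Gamma_pqq = (-1188*p^2*q + 1056*p*q)/(324*p^4 - 576*p^3 + 256*p^2 + 1089*q^4 + 16), Gamma_qpp = (-1188*p*q^2 + 528*q^2)/(324*p^4 - 576*p^3 + 256*p^2 + 1089*q^4 + 16), Gamma_qpq = 0, Gamma_qqq = 2178*q^3/(324*p^4 - 576*p^3 + 256*p^2 + 1089*q^4 + 16)

E = 1 + 16*p^2 - 36*p^3 + (81/4)*p^4; F = 33*p*q^2 - (297/8)*p^2*q^2; G = 1 + (1089/16)*q^4
Gamma^k_ij = (1/2) g^{kl} (d_i g_jl + d_j g_il - d_l g_ij), with g^inv = (1/(EG-F^2)) [[G, -F], [-F, E]]
first partials: E_p = 32*p - 108*p^2 + 81*p^3, E_q = 0, F_p = 33*q^2 - (297/4)*p*q^2, F_q = 66*p*q - (297/4)*p^2*q, G_p = 0, G_q = (1089/4)*q^3
D = EG - F^2 = 1 + 16*p^2 - 36*p^3 + (1089/16)*q^4 + (81/4)*p^4
expanded: Gamma^p_pp = (G E_p - 2F F_p + F E_q)/(2D), Gamma^p_pq = (G E_q - F G_p)/(2D), Gamma^p_qq = (2G F_q - G G_p - F G_q)/(2D), Gamma^q_pp = (2E F_p - E E_q - F E_p)/(2D), Gamma^q_pq = (E G_p - F E_q)/(2D), Gamma^q_qq = (E G_q - 2F F_q + F G_p)/(2D); substitute and cancel common factors


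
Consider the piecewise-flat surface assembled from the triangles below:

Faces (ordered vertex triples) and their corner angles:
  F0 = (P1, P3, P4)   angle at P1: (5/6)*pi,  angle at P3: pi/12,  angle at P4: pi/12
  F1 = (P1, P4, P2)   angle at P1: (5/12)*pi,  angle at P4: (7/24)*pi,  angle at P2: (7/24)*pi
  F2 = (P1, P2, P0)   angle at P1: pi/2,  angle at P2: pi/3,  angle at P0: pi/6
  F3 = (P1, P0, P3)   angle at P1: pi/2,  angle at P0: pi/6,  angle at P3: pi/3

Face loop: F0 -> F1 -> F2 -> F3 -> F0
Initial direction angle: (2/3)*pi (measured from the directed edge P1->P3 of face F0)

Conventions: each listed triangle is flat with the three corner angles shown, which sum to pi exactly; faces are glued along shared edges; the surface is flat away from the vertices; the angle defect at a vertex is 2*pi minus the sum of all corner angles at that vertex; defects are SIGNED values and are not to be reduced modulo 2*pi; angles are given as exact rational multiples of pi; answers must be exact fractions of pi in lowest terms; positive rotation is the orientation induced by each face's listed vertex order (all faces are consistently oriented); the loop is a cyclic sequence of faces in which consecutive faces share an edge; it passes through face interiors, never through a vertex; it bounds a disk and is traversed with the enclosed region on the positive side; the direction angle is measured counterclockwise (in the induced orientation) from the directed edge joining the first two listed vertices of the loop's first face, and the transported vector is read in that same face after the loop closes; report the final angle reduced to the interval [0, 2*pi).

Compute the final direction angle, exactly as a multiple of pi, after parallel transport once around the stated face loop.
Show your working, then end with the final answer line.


enclosed vertex P1: corner angles sum to (9/4)*pi, defect = 2*pi - (9/4)*pi = -pi/4
the final direction is the initial angle plus the enclosed defects, taken mod 2*pi in the induced orientation
final angle = (2/3)*pi - pi/4 = (5/12)*pi (mod 2*pi)

Answer: final direction angle = (5/12)*pi


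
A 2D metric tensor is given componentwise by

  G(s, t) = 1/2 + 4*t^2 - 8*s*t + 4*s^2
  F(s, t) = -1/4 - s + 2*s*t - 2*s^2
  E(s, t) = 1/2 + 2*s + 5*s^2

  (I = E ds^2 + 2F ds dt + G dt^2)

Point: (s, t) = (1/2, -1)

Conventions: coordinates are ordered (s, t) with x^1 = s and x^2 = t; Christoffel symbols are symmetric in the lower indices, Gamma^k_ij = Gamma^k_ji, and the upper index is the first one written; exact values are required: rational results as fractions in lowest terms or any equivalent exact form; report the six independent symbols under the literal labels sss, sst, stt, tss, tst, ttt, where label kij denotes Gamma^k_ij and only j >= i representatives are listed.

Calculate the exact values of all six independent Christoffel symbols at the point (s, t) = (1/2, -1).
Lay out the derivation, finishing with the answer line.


E = 11/4, F = -9/4, G = 19/2 at the point
E_s = 7, E_t = 0, F_s = -5, F_t = 1, G_s = 12, G_t = -12
EG - F^2 = 337/16;  g^inv = (16/337) * [[19/2, 9/4], [9/4, 11/4]]
first-kind symbols [ij,l] = (1/2)(d_i g_jl + d_j g_il - d_l g_ij): [ss,s] = E_s/2 = 7/2, [ss,t] = F_s - E_t/2 = -5, [st,s] = E_t/2 = 0, [st,t] = G_s/2 = 6, [tt,s] = F_t - G_s/2 = -5, [tt,t] = G_t/2 = -6
Gamma^s_ij = (G*[ij,s] - F*[ij,t])/(EG - F^2), Gamma^t_ij = (E*[ij,t] - F*[ij,s])/(EG - F^2)

Answer: Gamma_sss = 352/337, Gamma_sst = 216/337, Gamma_stt = -976/337, Gamma_tss = -94/337, Gamma_tst = 264/337, Gamma_ttt = -444/337


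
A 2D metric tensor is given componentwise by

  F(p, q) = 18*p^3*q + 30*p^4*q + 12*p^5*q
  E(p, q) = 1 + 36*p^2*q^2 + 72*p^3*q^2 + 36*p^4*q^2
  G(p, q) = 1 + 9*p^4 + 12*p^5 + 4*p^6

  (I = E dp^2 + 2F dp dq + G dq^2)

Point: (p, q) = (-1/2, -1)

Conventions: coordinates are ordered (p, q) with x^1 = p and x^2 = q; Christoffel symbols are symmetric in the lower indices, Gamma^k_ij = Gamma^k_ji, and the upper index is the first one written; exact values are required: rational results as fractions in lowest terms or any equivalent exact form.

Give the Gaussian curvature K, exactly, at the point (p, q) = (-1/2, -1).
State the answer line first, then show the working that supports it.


Answer: K = -9/49

E = 13/4, F = 3/4, G = 5/4, EG - F^2 = 7/2 at the point
E_p = 0, E_q = -9/2, F_p = -9/4, F_q = -3/4, G_p = -3/2, G_q = 0
E_qq = 9/2, F_pq = 9/4, G_pp = 9/2
Using the Brioschi determinant formula for K from the metric derivatives:
M1 = [[-E_qq/2 + F_pq - G_pp/2, E_p/2, F_p - E_q/2], [F_q - G_p/2, E, F], [G_q/2, F, G]] = [[-9/4, 0, 0], [0, 13/4, 3/4], [0, 3/4, 5/4]]; det M1 = -63/8
M2 = [[0, E_q/2, G_p/2], [E_q/2, E, F], [G_p/2, F, G]] = [[0, -9/4, -3/4], [-9/4, 13/4, 3/4], [-3/4, 3/4, 5/4]]; det M2 = -45/8
det M1 - det M2 = -9/4; K = -9/4 / (7/2)^2 = -9/49


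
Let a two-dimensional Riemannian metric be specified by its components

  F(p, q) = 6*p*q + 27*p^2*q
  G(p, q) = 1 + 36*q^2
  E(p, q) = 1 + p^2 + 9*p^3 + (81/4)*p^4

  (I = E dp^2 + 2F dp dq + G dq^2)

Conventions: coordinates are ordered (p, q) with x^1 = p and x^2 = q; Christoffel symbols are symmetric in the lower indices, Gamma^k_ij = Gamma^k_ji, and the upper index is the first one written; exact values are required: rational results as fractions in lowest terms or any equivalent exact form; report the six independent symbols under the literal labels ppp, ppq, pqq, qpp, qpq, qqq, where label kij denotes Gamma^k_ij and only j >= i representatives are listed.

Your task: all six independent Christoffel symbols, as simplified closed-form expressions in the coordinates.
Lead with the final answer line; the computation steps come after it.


Answer: Gamma_ppp = (162*p^3 + 54*p^2 + 4*p)/(81*p^4 + 36*p^3 + 4*p^2 + 144*q^2 + 4), Gamma_ppq = 0, Gamma_pqq = (108*p^2 + 24*p)/(81*p^4 + 36*p^3 + 4*p^2 + 144*q^2 + 4), Gamma_qpp = (216*p*q + 24*q)/(81*p^4 + 36*p^3 + 4*p^2 + 144*q^2 + 4), Gamma_qpq = 0, Gamma_qqq = 144*q/(81*p^4 + 36*p^3 + 4*p^2 + 144*q^2 + 4)

E = 1 + p^2 + 9*p^3 + (81/4)*p^4; F = 6*p*q + 27*p^2*q; G = 1 + 36*q^2
Gamma^k_ij = (1/2) g^{kl} (d_i g_jl + d_j g_il - d_l g_ij), with g^inv = (1/(EG-F^2)) [[G, -F], [-F, E]]
first partials: E_p = 2*p + 27*p^2 + 81*p^3, E_q = 0, F_p = 6*q + 54*p*q, F_q = 6*p + 27*p^2, G_p = 0, G_q = 72*q
D = EG - F^2 = 1 + 36*q^2 + p^2 + 9*p^3 + (81/4)*p^4
expanded: Gamma^p_pp = (G E_p - 2F F_p + F E_q)/(2D), Gamma^p_pq = (G E_q - F G_p)/(2D), Gamma^p_qq = (2G F_q - G G_p - F G_q)/(2D), Gamma^q_pp = (2E F_p - E E_q - F E_p)/(2D), Gamma^q_pq = (E G_p - F E_q)/(2D), Gamma^q_qq = (E G_q - 2F F_q + F G_p)/(2D); substitute and cancel common factors


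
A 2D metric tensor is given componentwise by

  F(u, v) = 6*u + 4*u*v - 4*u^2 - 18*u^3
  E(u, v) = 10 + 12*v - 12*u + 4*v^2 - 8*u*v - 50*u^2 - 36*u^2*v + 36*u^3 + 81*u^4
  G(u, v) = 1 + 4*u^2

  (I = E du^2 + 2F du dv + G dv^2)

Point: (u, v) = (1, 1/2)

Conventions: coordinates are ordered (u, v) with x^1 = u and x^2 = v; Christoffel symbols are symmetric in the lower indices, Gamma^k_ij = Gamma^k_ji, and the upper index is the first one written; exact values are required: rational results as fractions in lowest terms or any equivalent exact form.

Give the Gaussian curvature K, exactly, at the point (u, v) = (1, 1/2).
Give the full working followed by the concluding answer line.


E = 50, F = -14, G = 5, EG - F^2 = 54 at the point
E_u = 280, E_v = -28, F_u = -54, F_v = 4, G_u = 8, G_v = 0
E_vv = 8, F_uv = 4, G_uu = 8
Brioschi: K = (det M1 - det M2) / (EG - F^2)^2 with the standard first/second-derivative matrices M1, M2.
M1 = [[-E_vv/2 + F_uv - G_uu/2, E_u/2, F_u - E_v/2], [F_v - G_u/2, E, F], [G_v/2, F, G]] = [[-4, 140, -40], [0, 50, -14], [0, -14, 5]]; det M1 = -216
M2 = [[0, E_v/2, G_u/2], [E_v/2, E, F], [G_u/2, F, G]] = [[0, -14, 4], [-14, 50, -14], [4, -14, 5]]; det M2 = -212
det M1 - det M2 = -4; K = -4 / (54)^2 = -1/729

Answer: K = -1/729


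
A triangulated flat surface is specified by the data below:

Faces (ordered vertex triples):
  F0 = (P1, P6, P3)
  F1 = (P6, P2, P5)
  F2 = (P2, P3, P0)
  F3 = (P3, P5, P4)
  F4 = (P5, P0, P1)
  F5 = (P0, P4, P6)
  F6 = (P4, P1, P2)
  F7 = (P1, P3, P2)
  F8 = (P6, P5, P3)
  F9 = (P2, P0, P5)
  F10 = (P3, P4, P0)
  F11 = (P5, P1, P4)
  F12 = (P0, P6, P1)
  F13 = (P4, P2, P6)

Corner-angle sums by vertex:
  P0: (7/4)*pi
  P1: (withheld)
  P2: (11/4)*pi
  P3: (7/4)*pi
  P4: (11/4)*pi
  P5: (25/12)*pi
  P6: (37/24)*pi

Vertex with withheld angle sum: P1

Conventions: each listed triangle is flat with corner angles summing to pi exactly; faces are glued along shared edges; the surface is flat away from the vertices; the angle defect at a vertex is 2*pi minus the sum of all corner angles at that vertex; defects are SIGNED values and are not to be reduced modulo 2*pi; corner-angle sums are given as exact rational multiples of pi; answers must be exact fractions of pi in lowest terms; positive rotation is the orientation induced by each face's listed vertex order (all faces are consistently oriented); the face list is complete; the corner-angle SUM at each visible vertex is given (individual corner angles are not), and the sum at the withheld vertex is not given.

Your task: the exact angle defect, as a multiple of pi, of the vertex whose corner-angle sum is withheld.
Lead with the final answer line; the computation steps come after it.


Answer: defect(P1) = (5/8)*pi

V = 7, E = 21, F = 14; chi = V - E + F = 0
Gauss-Bonnet: total defect = 2*pi*chi = 0; visible defects sum to (-5/8)*pi


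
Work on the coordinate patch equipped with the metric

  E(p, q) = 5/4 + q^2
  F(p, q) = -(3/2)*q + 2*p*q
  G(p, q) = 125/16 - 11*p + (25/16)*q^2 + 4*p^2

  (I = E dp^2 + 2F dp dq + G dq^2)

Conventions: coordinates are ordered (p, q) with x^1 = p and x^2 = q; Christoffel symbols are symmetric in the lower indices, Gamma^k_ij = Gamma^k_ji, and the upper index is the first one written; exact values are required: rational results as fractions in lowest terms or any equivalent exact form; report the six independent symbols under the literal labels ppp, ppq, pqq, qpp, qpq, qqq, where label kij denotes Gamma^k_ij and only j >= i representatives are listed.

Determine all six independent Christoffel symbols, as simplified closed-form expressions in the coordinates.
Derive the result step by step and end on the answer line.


E = 5/4 + q^2; F = -(3/2)*q + 2*p*q; G = 125/16 - 11*p + (25/16)*q^2 + 4*p^2
Gamma^k_ij = (1/2) g^{kl} (d_i g_jl + d_j g_il - d_l g_ij), with g^inv = (1/(EG-F^2)) [[G, -F], [-F, E]]
first partials: E_p = 0, E_q = 2*q, F_p = 2*q, F_q = -3/2 + 2*p, G_p = -11 + 8*p, G_q = (25/8)*q
D = EG - F^2 = 625/64 - (55/4)*p + (481/64)*q^2 + 5*p^2 - 5*p*q^2 + (25/16)*q^4
expanded: Gamma^p_pp = (G E_p - 2F F_p + F E_q)/(2D), Gamma^p_pq = (G E_q - F G_p)/(2D), Gamma^p_qq = (2G F_q - G G_p - F G_q)/(2D), Gamma^q_pp = (2E F_p - E E_q - F E_p)/(2D), Gamma^q_pq = (E G_p - F E_q)/(2D), Gamma^q_qq = (E G_q - 2F F_q + F G_p)/(2D); substitute and cancel common factors

Answer: Gamma_ppp = (-128*p*q^2 + 96*q^2)/(320*p^2 - 320*p*q^2 - 880*p + 100*q^4 + 481*q^2 + 625), Gamma_ppq = (-256*p^2*q + 384*p*q + 100*q^3 - 28*q)/(320*p^2 - 320*p*q^2 - 880*p + 100*q^4 + 481*q^2 + 625), Gamma_pqq = (-512*p^3 + 2432*p^2 - 400*p*q^2 - 3816*p + 550*q^2 + 2000)/(320*p^2 - 320*p*q^2 - 880*p + 100*q^4 + 481*q^2 + 625), Gamma_qpp = (64*q^3 + 80*q)/(320*p^2 - 320*p*q^2 - 880*p + 100*q^4 + 481*q^2 + 625), Gamma_qpq = (128*p*q^2 + 320*p - 256*q^2 - 440)/(320*p^2 - 320*p*q^2 - 880*p + 100*q^4 + 481*q^2 + 625), Gamma_qqq = (256*p^2*q - 704*p*q + 100*q^3 + 509*q)/(320*p^2 - 320*p*q^2 - 880*p + 100*q^4 + 481*q^2 + 625)


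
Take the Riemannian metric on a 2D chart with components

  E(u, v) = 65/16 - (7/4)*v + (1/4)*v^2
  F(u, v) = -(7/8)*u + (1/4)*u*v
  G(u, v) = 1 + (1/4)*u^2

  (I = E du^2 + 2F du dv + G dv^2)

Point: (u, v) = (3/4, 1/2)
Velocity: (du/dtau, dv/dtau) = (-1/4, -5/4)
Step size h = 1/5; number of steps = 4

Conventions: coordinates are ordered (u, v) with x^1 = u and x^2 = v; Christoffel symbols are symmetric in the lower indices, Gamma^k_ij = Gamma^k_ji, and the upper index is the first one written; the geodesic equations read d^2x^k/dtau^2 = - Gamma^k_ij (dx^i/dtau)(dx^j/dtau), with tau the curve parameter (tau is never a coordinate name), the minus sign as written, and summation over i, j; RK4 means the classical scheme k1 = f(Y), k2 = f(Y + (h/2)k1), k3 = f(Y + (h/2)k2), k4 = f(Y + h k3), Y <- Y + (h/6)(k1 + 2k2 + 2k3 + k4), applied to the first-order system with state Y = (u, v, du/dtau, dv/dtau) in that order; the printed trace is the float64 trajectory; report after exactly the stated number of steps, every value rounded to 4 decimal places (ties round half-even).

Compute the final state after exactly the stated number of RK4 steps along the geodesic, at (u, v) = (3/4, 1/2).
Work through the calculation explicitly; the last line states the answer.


f(Y) = (du/dtau, dv/dtau, -Gamma^u_ij Y'^i Y'^j, -Gamma^v_ij Y'^i Y'^j) with the Gammas evaluated at the stage position; h = 0.200000; intermediate values shown to 6 dp
step 0: u = 0.7500, v = 0.5000, du/dtau = -0.2500, dv/dtau = -1.2500
step 1:
  k1: at (u, v) = (0.750000, 0.500000), (du/dtau, dv/dtau) = (-0.250000, -1.250000); Gamma_uuu = 0.000000, Gamma_uuv = -0.221198, Gamma_uvv = 0.000000, Gamma_vuu = 0.000000, Gamma_vuv = 0.055300, Gamma_vvv = 0.000000; k1 = (-0.250000, -1.250000, 0.138249, -0.034562)
  k2: at (u, v) = (0.725000, 0.375000), (du/dtau, dv/dtau) = (-0.236175, -1.253456); Gamma_uuu = 0.000000, Gamma_uuv = -0.218665, Gamma_uvv = 0.000000, Gamma_vuu = 0.000000, Gamma_vuv = 0.050730, Gamma_vvv = 0.000000; k2 = (-0.236175, -1.253456, 0.129465, -0.030036)
  k3: at (u, v) = (0.726382, 0.374654), (du/dtau, dv/dtau) = (-0.237053, -1.253004); Gamma_uuu = 0.000000, Gamma_uuv = -0.218626, Gamma_uvv = 0.000000, Gamma_vuu = 0.000000, Gamma_vuv = 0.050812, Gamma_vvv = 0.000000; k3 = (-0.237053, -1.253004, 0.129876, -0.030185)
  k4: at (u, v) = (0.702589, 0.249399), (du/dtau, dv/dtau) = (-0.224025, -1.256037); Gamma_uuu = 0.000000, Gamma_uuv = -0.215843, Gamma_uvv = 0.000000, Gamma_vuu = 0.000000, Gamma_vuv = 0.046653, Gamma_vvv = 0.000000; k4 = (-0.224025, -1.256037, 0.121469, -0.026255)
  Y <- Y + (h/6)(k1 + 2k2 + 2k3 + k4): u = 0.7027, v = 0.2494, du/dtau = -0.2241, dv/dtau = -1.2560
step 2:
  k1: at (u, v) = (0.702651, 0.249368), (du/dtau, dv/dtau) = (-0.224053, -1.256042); Gamma_uuu = 0.000000, Gamma_uuv = -0.215841, Gamma_uvv = 0.000000, Gamma_vuu = 0.000000, Gamma_vuv = 0.046656, Gamma_vvv = 0.000000; k1 = (-0.224053, -1.256042, 0.121484, -0.026260)
  k2: at (u, v) = (0.680245, 0.123764), (du/dtau, dv/dtau) = (-0.211905, -1.258668); Gamma_uuu = 0.000000, Gamma_uuv = -0.212855, Gamma_uvv = 0.000000, Gamma_vuu = 0.000000, Gamma_vuv = 0.042886, Gamma_vvv = 0.000000; k2 = (-0.211905, -1.258668, 0.113544, -0.022877)
  k3: at (u, v) = (0.681460, 0.123501), (du/dtau, dv/dtau) = (-0.212699, -1.258330); Gamma_uuu = 0.000000, Gamma_uuv = -0.212825, Gamma_uvv = 0.000000, Gamma_vuu = 0.000000, Gamma_vuv = 0.042953, Gamma_vvv = 0.000000; k3 = (-0.212699, -1.258330, 0.113923, -0.022993)
  k4: at (u, v) = (0.660111, -0.002298), (du/dtau, dv/dtau) = (-0.201269, -1.260640); Gamma_uuu = 0.000000, Gamma_uuv = -0.209695, Gamma_uvv = 0.000000, Gamma_vuu = 0.000000, Gamma_vuv = 0.039523, Gamma_vvv = 0.000000; k4 = (-0.201269, -1.260640, 0.106411, -0.020056)
  Y <- Y + (h/6)(k1 + 2k2 + 2k3 + k4): u = 0.6602, v = -0.0023, du/dtau = -0.2013, dv/dtau = -1.2606
step 3:
  k1: at (u, v) = (0.660166, -0.002321), (du/dtau, dv/dtau) = (-0.201292, -1.260644); Gamma_uuu = 0.000000, Gamma_uuv = -0.209694, Gamma_uvv = 0.000000, Gamma_vuu = 0.000000, Gamma_vuv = 0.039526, Gamma_vvv = 0.000000; k1 = (-0.201292, -1.260644, 0.106423, -0.020060)
  k2: at (u, v) = (0.640037, -0.128386), (du/dtau, dv/dtau) = (-0.190650, -1.262650); Gamma_uuu = 0.000000, Gamma_uuv = -0.206454, Gamma_uvv = 0.000000, Gamma_vuu = 0.000000, Gamma_vuv = 0.036418, Gamma_vvv = 0.000000; k2 = (-0.190650, -1.262650, 0.099397, -0.017533)
  k3: at (u, v) = (0.641101, -0.128586), (du/dtau, dv/dtau) = (-0.191353, -1.262397); Gamma_uuu = 0.000000, Gamma_uuv = -0.206432, Gamma_uvv = 0.000000, Gamma_vuu = 0.000000, Gamma_vuv = 0.036473, Gamma_vvv = 0.000000; k3 = (-0.191353, -1.262397, 0.099733, -0.017621)
  k4: at (u, v) = (0.621896, -0.254801), (du/dtau, dv/dtau) = (-0.181346, -1.264168); Gamma_uuu = 0.000000, Gamma_uuv = -0.203124, Gamma_uvv = 0.000000, Gamma_vuu = 0.000000, Gamma_vuv = 0.033643, Gamma_vvv = 0.000000; k4 = (-0.181346, -1.264168, 0.093133, -0.015425)
  Y <- Y + (h/6)(k1 + 2k2 + 2k3 + k4): u = 0.6219, v = -0.2548, du/dtau = -0.1814, dv/dtau = -1.2642
step 4:
  k1: at (u, v) = (0.621945, -0.254818), (du/dtau, dv/dtau) = (-0.181365, -1.264170); Gamma_uuu = 0.000000, Gamma_uuv = -0.203123, Gamma_uvv = 0.000000, Gamma_vuu = 0.000000, Gamma_vuv = 0.033645, Gamma_vvv = 0.000000; k1 = (-0.181365, -1.264170, 0.093142, -0.015428)
  k2: at (u, v) = (0.603808, -0.381235), (du/dtau, dv/dtau) = (-0.172051, -1.265713); Gamma_uuu = 0.000000, Gamma_uuv = -0.199769, Gamma_uvv = 0.000000, Gamma_vuu = 0.000000, Gamma_vuv = 0.031078, Gamma_vvv = 0.000000; k2 = (-0.172051, -1.265713, 0.087006, -0.013536)
  k3: at (u, v) = (0.604740, -0.381389), (du/dtau, dv/dtau) = (-0.172665, -1.265524); Gamma_uuu = 0.000000, Gamma_uuv = -0.199754, Gamma_uvv = 0.000000, Gamma_vuu = 0.000000, Gamma_vuv = 0.031123, Gamma_vvv = 0.000000; k3 = (-0.172665, -1.265524, 0.087297, -0.013601)
  k4: at (u, v) = (0.587412, -0.507923), (du/dtau, dv/dtau) = (-0.163906, -1.266891); Gamma_uuu = 0.000000, Gamma_uuv = -0.196385, Gamma_uvv = 0.000000, Gamma_vuu = 0.000000, Gamma_vuv = 0.028783, Gamma_vvv = 0.000000; k4 = (-0.163906, -1.266891, 0.081559, -0.011954)
  Y <- Y + (h/6)(k1 + 2k2 + 2k3 + k4): u = 0.5875, v = -0.5079, du/dtau = -0.1639, dv/dtau = -1.2669

Answer: u = 0.5875, v = -0.5079, du/dtau = -0.1639, dv/dtau = -1.2669


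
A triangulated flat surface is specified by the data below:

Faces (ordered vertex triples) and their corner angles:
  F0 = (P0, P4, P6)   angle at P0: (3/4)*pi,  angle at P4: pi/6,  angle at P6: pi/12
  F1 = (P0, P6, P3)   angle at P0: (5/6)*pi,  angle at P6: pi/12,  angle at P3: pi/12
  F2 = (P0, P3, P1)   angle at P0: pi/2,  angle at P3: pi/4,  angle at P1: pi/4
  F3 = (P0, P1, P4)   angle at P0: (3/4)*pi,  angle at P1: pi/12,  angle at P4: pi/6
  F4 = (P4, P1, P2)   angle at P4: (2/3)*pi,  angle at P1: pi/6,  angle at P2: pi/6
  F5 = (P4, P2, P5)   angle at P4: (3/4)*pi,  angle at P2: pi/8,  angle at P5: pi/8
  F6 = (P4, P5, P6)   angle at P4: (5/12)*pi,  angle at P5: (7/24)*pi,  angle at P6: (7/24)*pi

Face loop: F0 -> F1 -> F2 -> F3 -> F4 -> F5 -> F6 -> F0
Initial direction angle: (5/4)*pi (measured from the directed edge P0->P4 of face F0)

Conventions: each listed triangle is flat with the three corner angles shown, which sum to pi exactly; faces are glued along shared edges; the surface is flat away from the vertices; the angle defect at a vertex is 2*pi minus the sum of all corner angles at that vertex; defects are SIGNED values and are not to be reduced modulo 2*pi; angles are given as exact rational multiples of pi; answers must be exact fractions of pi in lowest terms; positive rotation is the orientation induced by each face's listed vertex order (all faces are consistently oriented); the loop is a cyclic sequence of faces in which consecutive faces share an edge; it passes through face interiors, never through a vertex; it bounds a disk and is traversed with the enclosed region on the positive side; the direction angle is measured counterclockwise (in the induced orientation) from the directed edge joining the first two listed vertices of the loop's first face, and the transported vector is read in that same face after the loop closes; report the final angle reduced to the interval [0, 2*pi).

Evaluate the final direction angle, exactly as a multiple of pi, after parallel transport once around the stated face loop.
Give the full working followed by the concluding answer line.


enclosed vertex P0: corner angles sum to (17/6)*pi, defect = 2*pi - (17/6)*pi = (-5/6)*pi
enclosed vertex P4: corner angles sum to (13/6)*pi, defect = 2*pi - (13/6)*pi = -pi/6
by Gauss-Bonnet the loop rotates the vector by the enclosed defect sum (positive orientation, mod 2*pi)
final angle = (5/4)*pi - pi = pi/4 (mod 2*pi)

Answer: final direction angle = pi/4


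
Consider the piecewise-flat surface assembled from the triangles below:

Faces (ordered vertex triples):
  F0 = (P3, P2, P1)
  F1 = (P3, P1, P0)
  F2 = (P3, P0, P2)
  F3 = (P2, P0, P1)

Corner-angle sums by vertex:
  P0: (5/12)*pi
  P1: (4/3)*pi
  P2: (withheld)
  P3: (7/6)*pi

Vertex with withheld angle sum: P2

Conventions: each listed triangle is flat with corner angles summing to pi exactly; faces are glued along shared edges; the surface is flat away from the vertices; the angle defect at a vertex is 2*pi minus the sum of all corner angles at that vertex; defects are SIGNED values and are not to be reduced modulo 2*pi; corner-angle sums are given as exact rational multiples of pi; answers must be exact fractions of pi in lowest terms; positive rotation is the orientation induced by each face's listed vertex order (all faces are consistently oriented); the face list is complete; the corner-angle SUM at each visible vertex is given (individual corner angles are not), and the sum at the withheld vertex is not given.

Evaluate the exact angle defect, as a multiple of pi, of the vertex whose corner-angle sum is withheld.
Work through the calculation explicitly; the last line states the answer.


V = 4, E = 6, F = 4; chi = V - E + F = 2
Gauss-Bonnet: total defect = 2*pi*chi = 4*pi; visible defects sum to (37/12)*pi

Answer: defect(P2) = (11/12)*pi


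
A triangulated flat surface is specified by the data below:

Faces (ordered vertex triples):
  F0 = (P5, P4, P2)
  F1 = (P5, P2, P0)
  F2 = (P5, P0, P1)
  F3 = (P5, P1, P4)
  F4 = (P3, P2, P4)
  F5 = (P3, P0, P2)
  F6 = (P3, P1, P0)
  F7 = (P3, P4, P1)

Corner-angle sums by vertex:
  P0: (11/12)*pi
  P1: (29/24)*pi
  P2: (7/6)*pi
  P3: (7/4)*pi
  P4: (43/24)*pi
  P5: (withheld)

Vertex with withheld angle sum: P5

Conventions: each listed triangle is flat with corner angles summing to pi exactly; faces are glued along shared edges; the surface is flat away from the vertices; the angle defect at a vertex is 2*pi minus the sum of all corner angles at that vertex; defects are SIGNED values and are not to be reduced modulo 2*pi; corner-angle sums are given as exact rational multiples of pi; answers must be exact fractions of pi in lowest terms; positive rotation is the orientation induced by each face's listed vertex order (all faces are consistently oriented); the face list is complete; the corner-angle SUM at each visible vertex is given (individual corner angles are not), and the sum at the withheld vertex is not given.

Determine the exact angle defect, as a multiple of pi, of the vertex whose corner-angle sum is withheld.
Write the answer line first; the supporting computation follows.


Answer: defect(P5) = (5/6)*pi

V = 6, E = 12, F = 8; chi = V - E + F = 2
Gauss-Bonnet: total defect = 2*pi*chi = 4*pi; visible defects sum to (19/6)*pi


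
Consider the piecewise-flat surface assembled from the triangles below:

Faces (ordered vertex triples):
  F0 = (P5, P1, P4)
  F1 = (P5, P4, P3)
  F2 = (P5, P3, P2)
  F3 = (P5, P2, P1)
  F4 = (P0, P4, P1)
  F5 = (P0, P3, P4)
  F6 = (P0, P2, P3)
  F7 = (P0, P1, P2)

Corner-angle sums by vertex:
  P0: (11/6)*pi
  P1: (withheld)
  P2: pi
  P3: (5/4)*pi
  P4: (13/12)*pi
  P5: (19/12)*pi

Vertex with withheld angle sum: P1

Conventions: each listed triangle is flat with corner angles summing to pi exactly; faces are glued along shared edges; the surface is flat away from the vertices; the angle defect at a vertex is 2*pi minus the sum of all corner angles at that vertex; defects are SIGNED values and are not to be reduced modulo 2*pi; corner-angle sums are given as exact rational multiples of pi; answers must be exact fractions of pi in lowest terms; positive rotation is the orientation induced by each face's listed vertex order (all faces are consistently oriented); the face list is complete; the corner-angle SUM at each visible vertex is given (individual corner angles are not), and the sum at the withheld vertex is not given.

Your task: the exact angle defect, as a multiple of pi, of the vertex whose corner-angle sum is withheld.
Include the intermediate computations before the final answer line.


V = 6, E = 12, F = 8; chi = V - E + F = 2
Gauss-Bonnet: total defect = 2*pi*chi = 4*pi; visible defects sum to (13/4)*pi

Answer: defect(P1) = (3/4)*pi


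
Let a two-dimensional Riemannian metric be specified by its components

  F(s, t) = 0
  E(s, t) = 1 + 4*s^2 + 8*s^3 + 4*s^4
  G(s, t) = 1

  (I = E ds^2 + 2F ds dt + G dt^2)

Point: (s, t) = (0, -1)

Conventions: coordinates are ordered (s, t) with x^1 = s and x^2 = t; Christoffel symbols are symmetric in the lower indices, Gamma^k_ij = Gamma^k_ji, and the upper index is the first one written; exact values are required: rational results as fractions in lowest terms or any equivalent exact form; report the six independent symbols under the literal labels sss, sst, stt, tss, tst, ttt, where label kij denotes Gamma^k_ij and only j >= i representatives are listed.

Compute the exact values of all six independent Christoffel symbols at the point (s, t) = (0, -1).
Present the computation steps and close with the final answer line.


E = 1, F = 0, G = 1 at the point
E_s = 0, E_t = 0, F_s = 0, F_t = 0, G_s = 0, G_t = 0
EG - F^2 = 1;  g^inv = (1) * [[1, 0], [0, 1]]
first-kind symbols [ij,l] = (1/2)(d_i g_jl + d_j g_il - d_l g_ij): [ss,s] = E_s/2 = 0, [ss,t] = F_s - E_t/2 = 0, [st,s] = E_t/2 = 0, [st,t] = G_s/2 = 0, [tt,s] = F_t - G_s/2 = 0, [tt,t] = G_t/2 = 0
Gamma^s_ij = (G*[ij,s] - F*[ij,t])/(EG - F^2), Gamma^t_ij = (E*[ij,t] - F*[ij,s])/(EG - F^2)

Answer: Gamma_sss = 0, Gamma_sst = 0, Gamma_stt = 0, Gamma_tss = 0, Gamma_tst = 0, Gamma_ttt = 0


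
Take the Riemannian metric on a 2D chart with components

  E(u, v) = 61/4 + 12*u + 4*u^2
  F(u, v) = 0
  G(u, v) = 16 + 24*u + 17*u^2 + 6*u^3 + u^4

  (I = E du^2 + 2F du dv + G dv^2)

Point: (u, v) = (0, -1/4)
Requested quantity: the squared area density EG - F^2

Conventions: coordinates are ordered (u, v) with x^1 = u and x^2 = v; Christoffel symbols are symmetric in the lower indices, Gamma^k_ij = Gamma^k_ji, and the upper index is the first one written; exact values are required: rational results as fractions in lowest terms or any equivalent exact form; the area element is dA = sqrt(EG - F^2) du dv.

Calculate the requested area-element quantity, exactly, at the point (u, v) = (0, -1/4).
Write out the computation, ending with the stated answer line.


E = 61/4, F = 0, G = 16; EG - F^2 = 244

Answer: EG - F^2 = 244


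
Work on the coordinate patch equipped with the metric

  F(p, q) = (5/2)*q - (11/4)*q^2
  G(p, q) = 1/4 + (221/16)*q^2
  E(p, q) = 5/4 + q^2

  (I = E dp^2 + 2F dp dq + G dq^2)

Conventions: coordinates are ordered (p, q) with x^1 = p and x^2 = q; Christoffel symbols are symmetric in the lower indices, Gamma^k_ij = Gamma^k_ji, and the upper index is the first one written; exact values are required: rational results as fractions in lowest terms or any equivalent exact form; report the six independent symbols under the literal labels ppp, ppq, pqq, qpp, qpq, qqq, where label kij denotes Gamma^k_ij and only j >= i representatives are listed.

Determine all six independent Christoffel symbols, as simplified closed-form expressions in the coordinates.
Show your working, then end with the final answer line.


E = 5/4 + q^2; F = (5/2)*q - (11/4)*q^2; G = 1/4 + (221/16)*q^2
Gamma^k_ij = (1/2) g^{kl} (d_i g_jl + d_j g_il - d_l g_ij), with g^inv = (1/(EG-F^2)) [[G, -F], [-F, E]]
first partials: E_p = 0, E_q = 2*q, F_p = 0, F_q = 5/2 - (11/2)*q, G_p = 0, G_q = (221/8)*q
D = EG - F^2 = 5/16 + (721/64)*q^2 + (55/4)*q^3 + (25/4)*q^4
expanded: Gamma^p_pp = (G E_p - 2F F_p + F E_q)/(2D), Gamma^p_pq = (G E_q - F G_p)/(2D), Gamma^p_qq = (2G F_q - G G_p - F G_q)/(2D), Gamma^q_pp = (2E F_p - E E_q - F E_p)/(2D), Gamma^q_pq = (E G_p - F E_q)/(2D), Gamma^q_qq = (E G_q - 2F F_q + F G_p)/(2D); substitute and cancel common factors

Answer: Gamma_ppp = (-176*q^3 + 160*q^2)/(400*q^4 + 880*q^3 + 721*q^2 + 20), Gamma_ppq = (884*q^3 + 16*q)/(400*q^4 + 880*q^3 + 721*q^2 + 20), Gamma_pqq = (-2431*q^3 - 88*q + 40)/(400*q^4 + 880*q^3 + 721*q^2 + 20), Gamma_qpp = (-64*q^3 - 80*q)/(400*q^4 + 880*q^3 + 721*q^2 + 20), Gamma_qpq = (176*q^3 - 160*q^2)/(400*q^4 + 880*q^3 + 721*q^2 + 20), Gamma_qqq = (-84*q^3 + 1320*q^2 + 705*q)/(400*q^4 + 880*q^3 + 721*q^2 + 20)


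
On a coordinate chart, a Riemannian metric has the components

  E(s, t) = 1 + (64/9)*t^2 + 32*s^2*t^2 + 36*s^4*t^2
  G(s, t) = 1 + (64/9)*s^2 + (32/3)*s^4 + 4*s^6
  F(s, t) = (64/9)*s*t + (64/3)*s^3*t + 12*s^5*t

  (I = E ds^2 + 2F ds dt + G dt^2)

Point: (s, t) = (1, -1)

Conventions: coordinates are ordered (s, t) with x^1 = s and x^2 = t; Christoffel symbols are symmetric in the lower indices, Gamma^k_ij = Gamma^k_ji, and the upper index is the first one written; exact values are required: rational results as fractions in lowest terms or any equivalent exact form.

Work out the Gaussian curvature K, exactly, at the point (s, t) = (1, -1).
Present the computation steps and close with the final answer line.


E = 685/9, F = -364/9, G = 205/9, EG - F^2 = 881/9 at the point
E_s = 208, E_t = -1352/9, F_s = -1180/9, F_t = 364/9, G_s = 728/9, G_t = 0
E_tt = 1352/9, F_st = 1180/9, G_ss = 2360/9
By Brioschi, K is (det M1 - det M2) divided by (EG - F^2) squared.
M1 = [[-E_tt/2 + F_st - G_ss/2, E_s/2, F_s - E_t/2], [F_t - G_s/2, E, F], [G_t/2, F, G]] = [[-676/9, 104, -56], [0, 685/9, -364/9], [0, -364/9, 205/9]]; det M1 = -595556/81
M2 = [[0, E_t/2, G_s/2], [E_t/2, E, F], [G_s/2, F, G]] = [[0, -676/9, 364/9], [-676/9, 685/9, -364/9], [364/9, -364/9, 205/9]]; det M2 = -589472/81
det M1 - det M2 = -676/9; K = -676/9 / (881/9)^2 = -6084/776161

Answer: K = -6084/776161


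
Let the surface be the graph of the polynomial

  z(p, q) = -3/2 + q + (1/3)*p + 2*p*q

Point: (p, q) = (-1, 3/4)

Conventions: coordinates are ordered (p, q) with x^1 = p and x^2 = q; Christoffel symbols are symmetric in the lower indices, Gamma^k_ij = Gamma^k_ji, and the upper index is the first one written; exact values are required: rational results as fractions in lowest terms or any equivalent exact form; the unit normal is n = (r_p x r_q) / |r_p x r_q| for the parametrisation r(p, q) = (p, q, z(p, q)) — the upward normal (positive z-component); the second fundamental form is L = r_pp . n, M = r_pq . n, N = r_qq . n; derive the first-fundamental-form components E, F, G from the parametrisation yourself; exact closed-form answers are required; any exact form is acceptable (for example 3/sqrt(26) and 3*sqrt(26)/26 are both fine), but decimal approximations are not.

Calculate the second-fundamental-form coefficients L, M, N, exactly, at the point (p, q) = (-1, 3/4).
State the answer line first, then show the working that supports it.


Answer: L = 0, M = 12*sqrt(193)/193, N = 0

z_p = 11/6, z_q = -1, z_pp = 0, z_pq = 2, z_qq = 0
E = 157/36, F = -11/6, G = 2; answer radicand W^2 = 193/36
unnormalised second-form numerators: l = 0, m = 2, n = 0; L = l/sqrt(193/36), and similarly M = m/sqrt(W^2), N = n/sqrt(W^2)


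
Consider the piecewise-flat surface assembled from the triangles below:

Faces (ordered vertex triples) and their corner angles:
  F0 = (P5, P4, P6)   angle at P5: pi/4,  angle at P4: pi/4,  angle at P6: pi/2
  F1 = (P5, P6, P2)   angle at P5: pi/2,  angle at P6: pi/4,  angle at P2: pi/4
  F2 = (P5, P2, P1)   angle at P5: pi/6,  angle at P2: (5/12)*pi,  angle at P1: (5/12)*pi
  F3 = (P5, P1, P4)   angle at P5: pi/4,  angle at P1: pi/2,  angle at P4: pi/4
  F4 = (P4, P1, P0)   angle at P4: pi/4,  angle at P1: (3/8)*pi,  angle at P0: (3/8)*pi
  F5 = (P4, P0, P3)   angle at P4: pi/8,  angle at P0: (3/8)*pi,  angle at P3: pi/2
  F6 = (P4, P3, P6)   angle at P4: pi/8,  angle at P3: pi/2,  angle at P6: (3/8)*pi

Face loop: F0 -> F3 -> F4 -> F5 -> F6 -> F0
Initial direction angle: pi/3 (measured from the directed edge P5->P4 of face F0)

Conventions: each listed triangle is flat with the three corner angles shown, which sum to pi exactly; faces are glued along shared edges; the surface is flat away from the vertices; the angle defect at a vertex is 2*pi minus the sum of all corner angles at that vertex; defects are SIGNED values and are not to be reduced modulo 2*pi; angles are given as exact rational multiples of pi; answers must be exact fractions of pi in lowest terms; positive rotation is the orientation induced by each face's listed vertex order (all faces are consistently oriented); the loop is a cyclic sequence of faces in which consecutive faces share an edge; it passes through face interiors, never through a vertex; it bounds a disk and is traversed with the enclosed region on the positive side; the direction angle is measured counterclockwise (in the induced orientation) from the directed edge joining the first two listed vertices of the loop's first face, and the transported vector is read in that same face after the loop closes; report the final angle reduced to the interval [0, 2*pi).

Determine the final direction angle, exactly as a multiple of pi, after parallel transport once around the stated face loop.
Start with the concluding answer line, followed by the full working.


Answer: final direction angle = (4/3)*pi

enclosed vertex P4: corner angles sum to pi, defect = 2*pi - pi = pi
adding the enclosed defects to the starting angle (mod 2*pi, induced orientation) gives the holonomy
final angle = pi/3 + pi = (4/3)*pi (mod 2*pi)


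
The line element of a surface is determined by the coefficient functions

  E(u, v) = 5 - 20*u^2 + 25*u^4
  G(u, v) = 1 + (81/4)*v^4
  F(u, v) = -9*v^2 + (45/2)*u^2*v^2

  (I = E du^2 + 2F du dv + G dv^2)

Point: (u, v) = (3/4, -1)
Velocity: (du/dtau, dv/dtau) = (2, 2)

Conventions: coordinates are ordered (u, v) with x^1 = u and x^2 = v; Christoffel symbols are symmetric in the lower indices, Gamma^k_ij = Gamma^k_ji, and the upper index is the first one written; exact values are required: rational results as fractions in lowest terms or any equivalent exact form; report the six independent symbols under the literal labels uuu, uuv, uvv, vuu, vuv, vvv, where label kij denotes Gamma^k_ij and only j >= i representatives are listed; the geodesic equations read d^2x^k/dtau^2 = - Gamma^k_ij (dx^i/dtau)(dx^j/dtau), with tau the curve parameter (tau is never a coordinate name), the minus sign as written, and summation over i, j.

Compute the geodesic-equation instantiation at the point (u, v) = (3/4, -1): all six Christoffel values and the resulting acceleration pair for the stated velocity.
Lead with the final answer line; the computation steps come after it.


Answer: Gamma_uuu = 1560/5609, Gamma_uuv = 0, Gamma_uvv = -1872/5609, Gamma_vuu = 8640/5609, Gamma_vuv = 0, Gamma_vvv = -10368/5609; accelerations (d^2u/dtau^2, d^2v/dtau^2) = (1248/5609, 6912/5609)

E = 425/256, F = 117/32, G = 85/4 at the point
E_u = 195/16, E_v = 0, F_u = 135/4, F_v = -117/16, G_u = 0, G_v = -81
EG - F^2 = 5609/256;  g^inv = (256/5609) * [[85/4, -117/32], [-117/32, 425/256]]
first-kind symbols [ij,l] = (1/2)(d_i g_jl + d_j g_il - d_l g_ij): [uu,u] = E_u/2 = 195/32, [uu,v] = F_u - E_v/2 = 135/4, [uv,u] = E_v/2 = 0, [uv,v] = G_u/2 = 0, [vv,u] = F_v - G_u/2 = -117/16, [vv,v] = G_v/2 = -81/2
Gamma^u_ij = (G*[ij,u] - F*[ij,v])/(EG - F^2), Gamma^v_ij = (E*[ij,v] - F*[ij,u])/(EG - F^2)
Gamma_uuu = 1560/5609, Gamma_uuv = 0, Gamma_uvv = -1872/5609, Gamma_vuu = 8640/5609, Gamma_vuv = 0, Gamma_vvv = -10368/5609
d^2u/dtau^2 = -(Gamma_uuu*(2)^2 + 2*Gamma_uuv*(2)*(2) + Gamma_uvv*(2)^2) = 1248/5609
d^2v/dtau^2 = -(Gamma_vuu*(2)^2 + 2*Gamma_vuv*(2)*(2) + Gamma_vvv*(2)^2) = 6912/5609


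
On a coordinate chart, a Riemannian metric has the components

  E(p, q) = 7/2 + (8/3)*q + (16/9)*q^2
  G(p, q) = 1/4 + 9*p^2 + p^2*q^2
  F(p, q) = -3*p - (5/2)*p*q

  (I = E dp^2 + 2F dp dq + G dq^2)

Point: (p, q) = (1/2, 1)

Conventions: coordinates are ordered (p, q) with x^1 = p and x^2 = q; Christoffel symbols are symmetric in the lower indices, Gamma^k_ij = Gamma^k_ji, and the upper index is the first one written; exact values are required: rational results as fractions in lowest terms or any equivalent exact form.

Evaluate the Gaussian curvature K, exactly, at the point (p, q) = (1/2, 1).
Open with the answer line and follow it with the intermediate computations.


Answer: K = -45376/384659

E = 143/18, F = -11/4, G = 11/4, EG - F^2 = 2057/144 at the point
E_p = 0, E_q = 56/9, F_p = -11/2, F_q = -5/4, G_p = 10, G_q = 1/2
E_qq = 32/9, F_pq = -5/2, G_pp = 20
Evaluate Brioschi's two determinant matrices M1, M2 and divide by (EG - F^2)^2.
M1 = [[-E_qq/2 + F_pq - G_pp/2, E_p/2, F_p - E_q/2], [F_q - G_p/2, E, F], [G_q/2, F, G]] = [[-257/18, 0, -155/18], [-25/4, 143/18, -11/4], [1/4, -11/4, 11/4]]; det M1 = -108493/324
M2 = [[0, E_q/2, G_p/2], [E_q/2, E, F], [G_p/2, F, G]] = [[0, 28/9, 5], [28/9, 143/18, -11/4], [5, -11/4, 11/4]]; det M2 = -50347/162
det M1 - det M2 = -7799/324; K = -7799/324 / (2057/144)^2 = -45376/384659


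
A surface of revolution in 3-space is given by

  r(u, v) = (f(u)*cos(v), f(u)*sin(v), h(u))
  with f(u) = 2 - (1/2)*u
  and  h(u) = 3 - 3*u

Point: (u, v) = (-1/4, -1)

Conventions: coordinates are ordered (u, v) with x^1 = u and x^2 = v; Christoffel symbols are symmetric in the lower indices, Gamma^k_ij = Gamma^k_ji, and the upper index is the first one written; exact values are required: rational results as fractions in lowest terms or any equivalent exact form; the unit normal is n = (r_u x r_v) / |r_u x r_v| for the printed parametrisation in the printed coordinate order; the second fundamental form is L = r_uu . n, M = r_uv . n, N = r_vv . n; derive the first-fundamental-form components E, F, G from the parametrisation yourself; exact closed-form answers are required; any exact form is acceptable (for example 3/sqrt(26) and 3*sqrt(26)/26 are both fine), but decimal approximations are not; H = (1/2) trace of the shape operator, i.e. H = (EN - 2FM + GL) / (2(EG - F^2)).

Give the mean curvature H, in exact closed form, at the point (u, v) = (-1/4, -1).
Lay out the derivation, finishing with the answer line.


f = 17/8, f' = -1/2, f'' = 0, h' = -3, h'' = 0
E = 37/4, F = 0, G = 289/64; answer radicand W^2 = 37/4
unnormalised second-form numerators: l = 0, m = 0, n = -51/8; L = l/sqrt(37/4), and similarly M = m/sqrt(W^2), N = n/sqrt(W^2)
H = (E*n - 2*F*m + G*l) / (2*(EG - F^2)*sqrt(W^2)); E*n - 2*F*m + G*l = -1887/32, EG - F^2 = 10693/256, so H = (-12/17)/sqrt(37/4)

Answer: H = -24*sqrt(37)/629
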